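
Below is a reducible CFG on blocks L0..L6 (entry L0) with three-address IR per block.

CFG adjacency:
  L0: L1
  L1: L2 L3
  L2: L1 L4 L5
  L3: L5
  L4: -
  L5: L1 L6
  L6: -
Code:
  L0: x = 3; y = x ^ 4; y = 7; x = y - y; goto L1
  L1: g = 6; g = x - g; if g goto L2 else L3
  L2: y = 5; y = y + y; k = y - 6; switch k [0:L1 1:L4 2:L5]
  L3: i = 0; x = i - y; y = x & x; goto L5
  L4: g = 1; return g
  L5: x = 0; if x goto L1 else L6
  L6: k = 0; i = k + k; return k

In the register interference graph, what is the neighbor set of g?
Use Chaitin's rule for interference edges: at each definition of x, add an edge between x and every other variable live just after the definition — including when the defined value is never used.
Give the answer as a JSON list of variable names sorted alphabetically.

Block summaries:
  L0: def={x,y} ue=∅
  L1: def={g} ue={x}
  L2: def={k,y} ue=∅
  L3: def={i,x,y} ue={y}
  L4: def={g} ue=∅
  L5: def={x} ue=∅
  L6: def={i,k} ue=∅

Backward fixpoint:
  L0 li=∅ lo={x,y}
  L1 li={x,y} lo={x,y}
  L2 li={x} lo={x,y}
  L3 li={y} lo={y}
  L4 li=∅ lo=∅
  L5 li={y} lo={x,y}
  L6 li=∅ lo=∅

Conflict graph:
  g — {x,y}
  i — {k,y}
  k — {i,x,y}
  x — {g,k,y}
  y — {g,i,k,x}

N(g) = ["x", "y"]

Answer: ["x", "y"]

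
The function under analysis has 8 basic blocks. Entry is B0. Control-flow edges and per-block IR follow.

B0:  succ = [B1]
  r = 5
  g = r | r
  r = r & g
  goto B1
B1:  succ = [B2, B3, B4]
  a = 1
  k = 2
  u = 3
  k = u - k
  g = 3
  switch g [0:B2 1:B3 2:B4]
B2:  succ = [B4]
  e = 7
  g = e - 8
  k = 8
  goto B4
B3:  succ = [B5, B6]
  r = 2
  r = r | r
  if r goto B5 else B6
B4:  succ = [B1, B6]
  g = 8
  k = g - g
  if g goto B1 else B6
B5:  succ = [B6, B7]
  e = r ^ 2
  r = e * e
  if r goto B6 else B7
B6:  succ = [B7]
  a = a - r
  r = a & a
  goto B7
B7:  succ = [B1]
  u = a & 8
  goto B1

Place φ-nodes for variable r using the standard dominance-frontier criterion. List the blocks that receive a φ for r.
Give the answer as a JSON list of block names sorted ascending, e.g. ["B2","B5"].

Answer: ["B1", "B6", "B7"]

Derivation:
idom tree: B1←B0 B2←B1 B3←B1 B4←B1 B5←B3 B6←B1 B7←B1
Dom∩ at merges:
  B1: preds {B0,B4,B7}: {B0} ∩ {B0,B1,B4} ∩ {B0,B1,B7} = {B0}; idom=B0
  B4: preds {B1,B2}: {B0,B1} ∩ {B0,B1,B2} = {B0,B1}; idom=B1
  B6: preds {B3,B4,B5}: {B0,B1,B3} ∩ {B0,B1,B4} ∩ {B0,B1,B3,B5} = {B0,B1}; idom=B1
  B7: preds {B5,B6}: {B0,B1,B3,B5} ∩ {B0,B1,B6} = {B0,B1}; idom=B1

DF walk-up:
  B1←B0: walk · to B0
  B1←B4: walk B4→B1 to B0
  B1←B7: walk B7→B1 to B0
  B4←B1: walk · to B1
  B4←B2: walk B2 to B1
  B6←B3: walk B3 to B1
  B6←B4: walk B4 to B1
  B6←B5: walk B5→B3 to B1
  B7←B5: walk B5→B3 to B1
  B7←B6: walk B6 to B1
  B0 → ∅
  B1 → {B1}
  B2 → {B4}
  B3 → {B6,B7}
  B4 → {B1,B6}
  B5 → {B6,B7}
  B6 → {B7}
  B7 → {B1}

φ for r: defs {B0,B3,B5,B6}
  DF⁺ = {B1,B6,B7}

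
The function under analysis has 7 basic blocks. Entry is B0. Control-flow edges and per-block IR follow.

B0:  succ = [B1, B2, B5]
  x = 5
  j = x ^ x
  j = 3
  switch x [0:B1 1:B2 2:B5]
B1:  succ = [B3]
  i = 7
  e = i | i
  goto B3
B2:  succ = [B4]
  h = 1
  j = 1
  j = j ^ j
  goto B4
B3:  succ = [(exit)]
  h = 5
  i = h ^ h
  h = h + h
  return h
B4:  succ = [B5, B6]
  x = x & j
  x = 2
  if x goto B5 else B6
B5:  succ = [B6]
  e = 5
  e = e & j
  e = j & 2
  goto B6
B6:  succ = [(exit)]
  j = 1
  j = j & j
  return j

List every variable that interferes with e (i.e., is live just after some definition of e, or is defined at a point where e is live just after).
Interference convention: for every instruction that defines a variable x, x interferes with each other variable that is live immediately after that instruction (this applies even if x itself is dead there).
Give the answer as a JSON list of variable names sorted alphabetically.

Answer: ["j"]

Derivation:
Per-block:
  B0: {j,x} / ∅
  B1: {e,i} / ∅
  B2: {h,j} / ∅
  B3: {h,i} / ∅
  B4: {x} / {j,x}
  B5: {e} / {j}
  B6: {j} / ∅

Live sets:
  B0 li=∅ lo={j,x}
  B1 li=∅ lo=∅
  B2 li={x} lo={j,x}
  B3 li=∅ lo=∅
  B4 li={j,x} lo={j}
  B5 li={j} lo=∅
  B6 li=∅ lo=∅

Interfere edges:
  e: {j}
  h: {i,x}
  i: {h}
  j: {e,x}
  x: {h,j}

N(e) = ["j"]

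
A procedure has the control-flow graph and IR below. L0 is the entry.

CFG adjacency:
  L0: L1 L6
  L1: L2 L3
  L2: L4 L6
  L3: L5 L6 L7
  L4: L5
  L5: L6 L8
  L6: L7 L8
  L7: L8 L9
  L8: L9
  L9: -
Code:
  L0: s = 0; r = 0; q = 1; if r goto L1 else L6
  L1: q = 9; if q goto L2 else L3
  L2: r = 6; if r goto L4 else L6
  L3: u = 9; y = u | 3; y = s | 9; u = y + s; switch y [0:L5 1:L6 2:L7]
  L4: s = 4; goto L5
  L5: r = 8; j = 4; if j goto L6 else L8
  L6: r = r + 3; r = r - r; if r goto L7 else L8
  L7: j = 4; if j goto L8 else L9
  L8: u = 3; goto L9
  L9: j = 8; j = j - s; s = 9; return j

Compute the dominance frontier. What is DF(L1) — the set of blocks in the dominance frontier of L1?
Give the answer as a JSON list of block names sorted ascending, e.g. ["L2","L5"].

idom tree: L1←L0 L2←L1 L3←L1 L4←L2 L5←L1 L6←L0 L7←L0 L8←L0 L9←L0
Dom∩ at merges:
  L5: preds {L3,L4}: {L0,L1,L3} ∩ {L0,L1,L2,L4} = {L0,L1}; idom=L1
  L6: preds {L0,L2,L3,L5}: {L0} ∩ {L0,L1,L2} ∩ {L0,L1,L3} ∩ {L0,L1,L5} = {L0}; idom=L0
  L7: preds {L3,L6}: {L0,L1,L3} ∩ {L0,L6} = {L0}; idom=L0
  L8: preds {L5,L6,L7}: {L0,L1,L5} ∩ {L0,L6} ∩ {L0,L7} = {L0}; idom=L0
  L9: preds {L7,L8}: {L0,L7} ∩ {L0,L8} = {L0}; idom=L0

Frontier:
  join L5 pred L3: L3 stop@L1
  join L5 pred L4: L4→L2 stop@L1
  join L6 pred L0: · stop@L0
  join L6 pred L2: L2→L1 stop@L0
  join L6 pred L3: L3→L1 stop@L0
  join L6 pred L5: L5→L1 stop@L0
  join L7 pred L3: L3→L1 stop@L0
  join L7 pred L6: L6 stop@L0
  join L8 pred L5: L5→L1 stop@L0
  join L8 pred L6: L6 stop@L0
  join L8 pred L7: L7 stop@L0
  join L9 pred L7: L7 stop@L0
  join L9 pred L8: L8 stop@L0
  DF(L0)=∅
  DF(L1)={L6,L7,L8}
  DF(L2)={L5,L6}
  DF(L3)={L5,L6,L7}
  DF(L4)={L5}
  DF(L5)={L6,L8}
  DF(L6)={L7,L8}
  DF(L7)={L8,L9}
  DF(L8)={L9}
  DF(L9)=∅

DF(L1) = ["L6", "L7", "L8"]

Answer: ["L6", "L7", "L8"]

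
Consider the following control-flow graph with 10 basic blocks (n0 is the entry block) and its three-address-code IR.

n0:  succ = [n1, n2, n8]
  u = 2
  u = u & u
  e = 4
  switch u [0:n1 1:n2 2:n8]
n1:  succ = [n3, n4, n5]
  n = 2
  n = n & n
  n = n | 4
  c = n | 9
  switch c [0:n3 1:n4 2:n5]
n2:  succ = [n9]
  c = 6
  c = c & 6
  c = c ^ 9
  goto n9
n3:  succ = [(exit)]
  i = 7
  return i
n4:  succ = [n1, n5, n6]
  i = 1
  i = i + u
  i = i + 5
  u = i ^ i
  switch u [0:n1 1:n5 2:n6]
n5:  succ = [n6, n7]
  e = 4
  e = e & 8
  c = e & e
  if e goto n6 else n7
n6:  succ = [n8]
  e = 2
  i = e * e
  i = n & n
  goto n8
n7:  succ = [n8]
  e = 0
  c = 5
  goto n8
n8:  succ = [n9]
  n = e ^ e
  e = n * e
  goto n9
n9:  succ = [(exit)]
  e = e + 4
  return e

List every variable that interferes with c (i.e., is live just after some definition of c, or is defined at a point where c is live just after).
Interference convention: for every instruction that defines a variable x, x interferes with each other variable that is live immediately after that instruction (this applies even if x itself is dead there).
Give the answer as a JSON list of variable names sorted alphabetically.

Answer: ["e", "n", "u"]

Derivation:
Block summaries:
  n0 def {e,u} use ∅
  n1 def {c,n} use ∅
  n2 def {c} use ∅
  n3 def {i} use ∅
  n4 def {i,u} use {u}
  n5 def {c,e} use ∅
  n6 def {e,i} use {n}
  n7 def {c,e} use ∅
  n8 def {e,n} use {e}
  n9 def {e} use {e}

Liveness:
  live n0: ∅→{e,u}
  live n1: {u}→{n,u}
  live n2: {e}→{e}
  live n3: ∅→∅
  live n4: {n,u}→{n,u}
  live n5: {n}→{n}
  live n6: {n}→{e}
  live n7: ∅→{e}
  live n8: {e}→{e}
  live n9: {e}→∅

Conflict graph:
  c — {e,n,u}
  e — {c,i,n,u}
  i — {e,n,u}
  n — {c,e,i,u}
  u — {c,e,i,n}

N(c) = ["e", "n", "u"]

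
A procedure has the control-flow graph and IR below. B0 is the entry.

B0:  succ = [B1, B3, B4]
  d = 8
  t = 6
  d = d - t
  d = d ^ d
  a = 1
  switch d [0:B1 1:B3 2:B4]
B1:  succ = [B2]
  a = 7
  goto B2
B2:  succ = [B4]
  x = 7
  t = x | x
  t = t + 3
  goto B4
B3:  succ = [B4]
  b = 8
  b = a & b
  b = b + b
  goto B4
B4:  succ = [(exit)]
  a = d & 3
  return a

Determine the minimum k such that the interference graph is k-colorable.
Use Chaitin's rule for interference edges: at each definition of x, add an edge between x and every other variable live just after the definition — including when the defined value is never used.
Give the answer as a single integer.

Per-block:
  B0: def={a,d,t} ue=∅
  B1: def={a} ue=∅
  B2: def={t,x} ue=∅
  B3: def={b} ue={a}
  B4: def={a} ue={d}

Backward fixpoint:
  B0: in=∅ out={a,d}
  B1: in={d} out={d}
  B2: in={d} out={d}
  B3: in={a,d} out={d}
  B4: in={d} out=∅

Interfere edges:
  a: {b,d}
  b: {a,d}
  d: {a,b,t,x}
  t: {d}
  x: {d}

Chromatic number:
  lower bound: {a,b,d} mutually conflict ⇒ χ ≥ 3
  3-colouring: R0={d}  R1={a,t,x}  R2={b}
  χ = 3

Answer: 3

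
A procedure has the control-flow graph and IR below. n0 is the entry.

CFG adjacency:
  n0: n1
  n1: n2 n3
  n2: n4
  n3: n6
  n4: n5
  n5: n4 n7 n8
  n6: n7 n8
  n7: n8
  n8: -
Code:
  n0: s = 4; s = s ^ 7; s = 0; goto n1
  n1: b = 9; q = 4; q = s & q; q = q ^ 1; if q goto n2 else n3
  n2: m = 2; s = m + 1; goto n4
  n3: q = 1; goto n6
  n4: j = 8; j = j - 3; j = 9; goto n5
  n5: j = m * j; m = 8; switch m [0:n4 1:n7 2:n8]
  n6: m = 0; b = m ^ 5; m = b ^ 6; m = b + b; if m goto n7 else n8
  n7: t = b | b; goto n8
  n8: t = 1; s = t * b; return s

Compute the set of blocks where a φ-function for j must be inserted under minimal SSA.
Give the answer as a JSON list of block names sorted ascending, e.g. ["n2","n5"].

Answer: ["n4", "n7", "n8"]

Working:
idom tree: n1←n0 n2←n1 n3←n1 n4←n2 n5←n4 n6←n3 n7←n1 n8←n1
Dom at joins:
  n4: preds {n2,n5}: {n0,n1,n2} ∩ {n0,n1,n2,n4,n5} = {n0,n1,n2}; idom=n2
  n7: preds {n5,n6}: {n0,n1,n2,n4,n5} ∩ {n0,n1,n3,n6} = {n0,n1}; idom=n1
  n8: preds {n5,n6,n7}: {n0,n1,n2,n4,n5} ∩ {n0,n1,n3,n6} ∩ {n0,n1,n7} = {n0,n1}; idom=n1

DF walk-up:
  join n4 pred n2: · stop@n2
  join n4 pred n5: n5→n4 stop@n2
  join n7 pred n5: n5→n4→n2 stop@n1
  join n7 pred n6: n6→n3 stop@n1
  join n8 pred n5: n5→n4→n2 stop@n1
  join n8 pred n6: n6→n3 stop@n1
  join n8 pred n7: n7 stop@n1
  n0 → ∅
  n1 → ∅
  n2 → {n7,n8}
  n3 → {n7,n8}
  n4 → {n4,n7,n8}
  n5 → {n4,n7,n8}
  n6 → {n7,n8}
  n7 → {n8}
  n8 → ∅

φ for j: defs {n4,n5}
  DF⁺ = {n4,n7,n8}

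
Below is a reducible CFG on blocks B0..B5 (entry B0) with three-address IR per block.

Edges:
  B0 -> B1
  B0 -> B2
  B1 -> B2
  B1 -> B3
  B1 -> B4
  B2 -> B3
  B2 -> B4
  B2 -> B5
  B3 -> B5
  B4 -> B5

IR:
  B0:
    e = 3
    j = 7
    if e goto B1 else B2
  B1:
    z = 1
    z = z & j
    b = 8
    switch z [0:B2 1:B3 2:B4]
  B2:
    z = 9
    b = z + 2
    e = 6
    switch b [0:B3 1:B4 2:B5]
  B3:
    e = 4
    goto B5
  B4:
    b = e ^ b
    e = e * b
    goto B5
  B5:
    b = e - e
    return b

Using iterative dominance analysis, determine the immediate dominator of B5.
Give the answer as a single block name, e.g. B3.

Answer: B0

Analysis:
idom tree: B1←B0 B2←B0 B3←B0 B4←B0 B5←B0
Dom at joins:
  B2: preds {B0,B1}: {B0} ∩ {B0,B1} = {B0}; idom=B0
  B3: preds {B1,B2}: {B0,B1} ∩ {B0,B2} = {B0}; idom=B0
  B4: preds {B1,B2}: {B0,B1} ∩ {B0,B2} = {B0}; idom=B0
  B5: preds {B2,B3,B4}: {B0,B2} ∩ {B0,B3} ∩ {B0,B4} = {B0}; idom=B0

idom(B5) = B0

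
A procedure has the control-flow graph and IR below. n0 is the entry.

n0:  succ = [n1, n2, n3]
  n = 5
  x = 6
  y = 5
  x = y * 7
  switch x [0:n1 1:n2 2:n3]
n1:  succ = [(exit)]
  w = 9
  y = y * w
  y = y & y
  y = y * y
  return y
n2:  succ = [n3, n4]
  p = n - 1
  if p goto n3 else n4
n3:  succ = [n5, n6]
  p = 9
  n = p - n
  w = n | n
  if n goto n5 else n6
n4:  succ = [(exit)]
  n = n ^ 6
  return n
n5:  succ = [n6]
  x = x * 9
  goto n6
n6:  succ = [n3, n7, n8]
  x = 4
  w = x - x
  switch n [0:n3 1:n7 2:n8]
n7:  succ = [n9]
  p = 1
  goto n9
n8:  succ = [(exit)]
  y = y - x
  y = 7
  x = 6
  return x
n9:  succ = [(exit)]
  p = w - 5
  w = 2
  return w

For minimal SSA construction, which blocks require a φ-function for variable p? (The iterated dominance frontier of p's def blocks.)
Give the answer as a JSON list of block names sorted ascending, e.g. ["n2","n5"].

Answer: ["n3"]

Working:
idom tree: n1←n0 n2←n0 n3←n0 n4←n2 n5←n3 n6←n3 n7←n6 n8←n6 n9←n7
Dom∩ at merges:
  n3: preds {n0,n2,n6}: {n0} ∩ {n0,n2} ∩ {n0,n3,n6} = {n0}; idom=n0
  n6: preds {n3,n5}: {n0,n3} ∩ {n0,n3,n5} = {n0,n3}; idom=n3

DF derivation:
  n3←n0: walk · to n0
  n3←n2: walk n2 to n0
  n3←n6: walk n6→n3 to n0
  n6←n3: walk · to n3
  n6←n5: walk n5 to n3
  n0 → ∅
  n1 → ∅
  n2 → {n3}
  n3 → {n3}
  n4 → ∅
  n5 → {n6}
  n6 → {n3}
  n7 → ∅
  n8 → ∅
  n9 → ∅

φ for p: defs {n2,n3,n7,n9}
  DF⁺ = {n3}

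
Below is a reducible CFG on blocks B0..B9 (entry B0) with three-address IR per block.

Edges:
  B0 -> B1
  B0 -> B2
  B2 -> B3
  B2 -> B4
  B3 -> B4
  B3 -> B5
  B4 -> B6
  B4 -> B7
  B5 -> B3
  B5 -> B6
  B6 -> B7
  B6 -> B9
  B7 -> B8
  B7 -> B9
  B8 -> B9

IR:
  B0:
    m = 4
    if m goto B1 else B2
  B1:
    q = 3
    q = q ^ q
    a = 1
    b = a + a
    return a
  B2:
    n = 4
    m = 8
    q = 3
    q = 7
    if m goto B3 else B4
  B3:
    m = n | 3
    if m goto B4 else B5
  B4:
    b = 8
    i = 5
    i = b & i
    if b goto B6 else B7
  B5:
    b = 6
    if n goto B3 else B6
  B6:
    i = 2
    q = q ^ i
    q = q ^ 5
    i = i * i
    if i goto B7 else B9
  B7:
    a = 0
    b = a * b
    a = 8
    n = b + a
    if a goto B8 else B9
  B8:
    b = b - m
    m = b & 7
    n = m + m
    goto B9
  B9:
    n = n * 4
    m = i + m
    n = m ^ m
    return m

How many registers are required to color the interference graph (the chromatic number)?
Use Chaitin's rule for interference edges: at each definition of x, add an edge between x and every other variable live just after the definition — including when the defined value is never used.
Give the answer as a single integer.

Answer: 5

Working:
Block summaries:
  B0: {m} / ∅
  B1: {a,b,q} / ∅
  B2: {m,n,q} / ∅
  B3: {m} / {n}
  B4: {b,i} / ∅
  B5: {b} / {n}
  B6: {i,q} / {q}
  B7: {a,b,n} / {b}
  B8: {b,m,n} / {b,m}
  B9: {m,n} / {i,m,n}

Liveness:
  B0 li=∅ lo=∅
  B1 li=∅ lo=∅
  B2 li=∅ lo={m,n,q}
  B3 li={n,q} lo={m,n,q}
  B4 li={m,n,q} lo={b,i,m,n,q}
  B5 li={m,n,q} lo={b,m,n,q}
  B6 li={b,m,n,q} lo={b,i,m,n}
  B7 li={b,i,m} lo={b,i,m,n}
  B8 li={b,i,m} lo={i,m,n}
  B9 li={i,m,n} lo=∅

Conflict graph:
  a↔{b,i,m,n}
  b↔{a,i,m,n,q}
  i↔{a,b,m,n,q}
  m↔{a,b,i,n,q}
  n↔{a,b,i,m,q}
  q↔{b,i,m,n}

Colouring:
  lower bound: {a,b,i,m,n} mutually conflict ⇒ χ ≥ 5
  assign a→R4 b→R0 i→R1 m→R2 n→R3 q→R4 — no edge inside a register ⇒ χ ≤ 5
  χ = 5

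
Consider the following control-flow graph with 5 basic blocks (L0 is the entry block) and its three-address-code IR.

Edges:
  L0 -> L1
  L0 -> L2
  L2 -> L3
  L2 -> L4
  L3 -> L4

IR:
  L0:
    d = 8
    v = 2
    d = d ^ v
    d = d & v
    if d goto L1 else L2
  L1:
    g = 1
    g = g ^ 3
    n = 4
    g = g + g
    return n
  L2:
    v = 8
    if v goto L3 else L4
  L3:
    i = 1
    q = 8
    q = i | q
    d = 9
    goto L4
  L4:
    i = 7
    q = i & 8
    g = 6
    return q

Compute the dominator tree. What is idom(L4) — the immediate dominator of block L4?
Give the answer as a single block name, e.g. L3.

idom tree: L1←L0 L2←L0 L3←L2 L4←L2
Dom at joins:
  L4: preds {L2,L3}: {L0,L2} ∩ {L0,L2,L3} = {L0,L2}; idom=L2

idom(L4) = L2

Answer: L2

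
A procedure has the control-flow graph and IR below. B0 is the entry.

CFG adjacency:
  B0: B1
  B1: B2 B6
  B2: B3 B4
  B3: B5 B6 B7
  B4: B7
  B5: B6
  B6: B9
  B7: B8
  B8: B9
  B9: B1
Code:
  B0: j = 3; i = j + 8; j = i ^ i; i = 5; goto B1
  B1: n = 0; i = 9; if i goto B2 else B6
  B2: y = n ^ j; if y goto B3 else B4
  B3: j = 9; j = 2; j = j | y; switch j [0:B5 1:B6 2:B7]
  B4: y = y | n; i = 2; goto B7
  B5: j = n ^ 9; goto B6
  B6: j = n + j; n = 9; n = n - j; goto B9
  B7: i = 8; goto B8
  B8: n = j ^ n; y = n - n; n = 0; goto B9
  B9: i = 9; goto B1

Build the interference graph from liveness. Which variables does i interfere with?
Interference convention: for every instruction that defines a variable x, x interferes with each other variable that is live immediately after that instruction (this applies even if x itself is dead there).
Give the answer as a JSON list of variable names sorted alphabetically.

def/use:
  B0 def {i,j} use ∅
  B1 def {i,n} use ∅
  B2 def {y} use {j,n}
  B3 def {j} use {y}
  B4 def {i,y} use {n,y}
  B5 def {j} use {n}
  B6 def {j,n} use {j,n}
  B7 def {i} use ∅
  B8 def {n,y} use {j,n}
  B9 def {i} use ∅

Backward fixpoint:
  live B0: ∅→{j}
  live B1: {j}→{j,n}
  live B2: {j,n}→{j,n,y}
  live B3: {n,y}→{j,n}
  live B4: {j,n,y}→{j,n}
  live B5: {n}→{j,n}
  live B6: {j,n}→{j}
  live B7: {j,n}→{j,n}
  live B8: {j,n}→{j}
  live B9: {j}→{j}

Conflict graph:
  i: {j,n}
  j: {i,n,y}
  n: {i,j,y}
  y: {j,n}

N(i) = ["j", "n"]

Answer: ["j", "n"]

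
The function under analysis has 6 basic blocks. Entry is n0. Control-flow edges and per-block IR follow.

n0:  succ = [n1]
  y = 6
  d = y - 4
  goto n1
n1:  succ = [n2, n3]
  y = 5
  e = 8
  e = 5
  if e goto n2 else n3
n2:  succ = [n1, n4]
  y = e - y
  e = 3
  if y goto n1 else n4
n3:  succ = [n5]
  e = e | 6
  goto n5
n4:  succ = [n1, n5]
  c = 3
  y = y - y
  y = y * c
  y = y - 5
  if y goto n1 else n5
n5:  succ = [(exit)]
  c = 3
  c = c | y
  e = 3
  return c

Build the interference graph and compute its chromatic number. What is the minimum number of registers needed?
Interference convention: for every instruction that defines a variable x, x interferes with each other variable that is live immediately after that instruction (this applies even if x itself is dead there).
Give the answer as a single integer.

Answer: 3

Derivation:
Block summaries:
  n0 def {d,y} use ∅
  n1 def {e,y} use ∅
  n2 def {e,y} use {e,y}
  n3 def {e} use {e}
  n4 def {c,y} use {y}
  n5 def {c,e} use {y}

Live sets:
  n0: in=∅ out=∅
  n1: in=∅ out={e,y}
  n2: in={e,y} out={y}
  n3: in={e,y} out={y}
  n4: in={y} out={y}
  n5: in={y} out=∅

Interference:
  c↔{e,y}
  d↔∅
  e↔{c,y}
  y↔{c,e}

Colouring:
  clique {c,e,y} ⇒ need ≥ 3
  assign c→R0 d→R0 e→R1 y→R2 — no edge inside a register ⇒ χ ≤ 3
  χ = 3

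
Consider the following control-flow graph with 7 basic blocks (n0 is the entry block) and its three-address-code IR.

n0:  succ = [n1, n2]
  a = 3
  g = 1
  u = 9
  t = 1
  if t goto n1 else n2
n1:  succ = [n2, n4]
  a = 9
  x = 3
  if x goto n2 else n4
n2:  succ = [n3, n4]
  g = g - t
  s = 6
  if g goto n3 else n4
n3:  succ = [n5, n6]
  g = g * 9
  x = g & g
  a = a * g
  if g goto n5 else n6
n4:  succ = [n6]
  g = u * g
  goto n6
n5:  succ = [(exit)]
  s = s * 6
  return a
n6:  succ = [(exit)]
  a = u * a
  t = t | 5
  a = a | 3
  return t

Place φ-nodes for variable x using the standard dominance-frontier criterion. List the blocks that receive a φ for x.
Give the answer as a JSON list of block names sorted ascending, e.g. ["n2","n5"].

Answer: ["n2", "n4", "n6"]

Derivation:
idom tree: n1←n0 n2←n0 n3←n2 n4←n0 n5←n3 n6←n0
Dom∩ at merges:
  n2: preds {n0,n1}: {n0} ∩ {n0,n1} = {n0}; idom=n0
  n4: preds {n1,n2}: {n0,n1} ∩ {n0,n2} = {n0}; idom=n0
  n6: preds {n3,n4}: {n0,n2,n3} ∩ {n0,n4} = {n0}; idom=n0

DF walk-up:
  n2←n0: walk · to n0
  n2←n1: walk n1 to n0
  n4←n1: walk n1 to n0
  n4←n2: walk n2 to n0
  n6←n3: walk n3→n2 to n0
  n6←n4: walk n4 to n0
  DF(n0)=∅
  DF(n1)={n2,n4}
  DF(n2)={n4,n6}
  DF(n3)={n6}
  DF(n4)={n6}
  DF(n5)=∅
  DF(n6)=∅

φ for x: defs {n1,n3}
  DF⁺ = {n2,n4,n6}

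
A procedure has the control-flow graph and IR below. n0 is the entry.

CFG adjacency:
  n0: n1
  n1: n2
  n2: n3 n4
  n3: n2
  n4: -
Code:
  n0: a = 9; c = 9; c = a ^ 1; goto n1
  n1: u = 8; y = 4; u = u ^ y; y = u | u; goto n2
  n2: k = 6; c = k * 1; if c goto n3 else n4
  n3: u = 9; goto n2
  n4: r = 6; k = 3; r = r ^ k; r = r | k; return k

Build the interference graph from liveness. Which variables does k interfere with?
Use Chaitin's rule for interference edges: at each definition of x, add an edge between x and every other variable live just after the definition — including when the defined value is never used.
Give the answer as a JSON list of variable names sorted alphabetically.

Answer: ["r"]

Working:
Per-block:
  n0 def {a,c} use ∅
  n1 def {u,y} use ∅
  n2 def {c,k} use ∅
  n3 def {u} use ∅
  n4 def {k,r} use ∅

Backward fixpoint:
  n0 li=∅ lo=∅
  n1 li=∅ lo=∅
  n2 li=∅ lo=∅
  n3 li=∅ lo=∅
  n4 li=∅ lo=∅

Interfere edges:
  a: {c}
  c: {a}
  k: {r}
  r: {k}
  u: {y}
  y: {u}

N(k) = ["r"]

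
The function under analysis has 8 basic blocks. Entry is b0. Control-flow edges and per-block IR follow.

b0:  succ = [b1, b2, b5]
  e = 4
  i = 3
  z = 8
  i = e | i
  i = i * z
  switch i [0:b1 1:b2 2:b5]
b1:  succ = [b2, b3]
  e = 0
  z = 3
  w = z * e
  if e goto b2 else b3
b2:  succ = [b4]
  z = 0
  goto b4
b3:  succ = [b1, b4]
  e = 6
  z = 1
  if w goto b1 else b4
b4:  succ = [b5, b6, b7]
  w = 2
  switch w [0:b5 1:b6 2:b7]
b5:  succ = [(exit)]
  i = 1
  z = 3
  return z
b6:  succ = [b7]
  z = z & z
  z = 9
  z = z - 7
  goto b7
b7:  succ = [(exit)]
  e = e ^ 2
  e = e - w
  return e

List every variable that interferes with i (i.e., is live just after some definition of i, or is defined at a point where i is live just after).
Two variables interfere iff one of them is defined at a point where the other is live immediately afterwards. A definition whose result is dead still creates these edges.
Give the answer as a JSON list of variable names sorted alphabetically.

def/use:
  b0: def={e,i,z} ue=∅
  b1: def={e,w,z} ue=∅
  b2: def={z} ue=∅
  b3: def={e,z} ue={w}
  b4: def={w} ue=∅
  b5: def={i,z} ue=∅
  b6: def={z} ue={z}
  b7: def={e} ue={e,w}

Live sets:
  live b0: ∅→{e}
  live b1: ∅→{e,w}
  live b2: {e}→{e,z}
  live b3: {w}→{e,z}
  live b4: {e,z}→{e,w,z}
  live b5: ∅→∅
  live b6: {e,w,z}→{e,w}
  live b7: {e,w}→∅

Interfere edges:
  e — {i,w,z}
  i — {e,z}
  w — {e,z}
  z — {e,i,w}

N(i) = ["e", "z"]

Answer: ["e", "z"]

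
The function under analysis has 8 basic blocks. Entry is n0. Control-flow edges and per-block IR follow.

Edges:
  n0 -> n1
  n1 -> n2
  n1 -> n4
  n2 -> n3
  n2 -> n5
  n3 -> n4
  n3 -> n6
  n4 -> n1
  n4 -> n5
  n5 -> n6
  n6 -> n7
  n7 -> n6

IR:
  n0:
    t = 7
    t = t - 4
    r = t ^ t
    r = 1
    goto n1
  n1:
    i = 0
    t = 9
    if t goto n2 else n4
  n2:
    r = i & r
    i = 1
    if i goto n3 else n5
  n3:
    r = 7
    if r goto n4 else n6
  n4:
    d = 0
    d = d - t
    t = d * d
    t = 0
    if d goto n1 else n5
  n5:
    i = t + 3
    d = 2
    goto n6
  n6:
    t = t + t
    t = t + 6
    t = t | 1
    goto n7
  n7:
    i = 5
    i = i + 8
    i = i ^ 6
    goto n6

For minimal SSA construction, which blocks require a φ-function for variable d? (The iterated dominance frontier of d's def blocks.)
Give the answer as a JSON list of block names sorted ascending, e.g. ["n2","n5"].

Answer: ["n1", "n5", "n6"]

Working:
idom tree: n1←n0 n2←n1 n3←n2 n4←n1 n5←n1 n6←n1 n7←n6
Join-block Dom:
  n1: preds {n0,n4}: {n0} ∩ {n0,n1,n4} = {n0}; idom=n0
  n4: preds {n1,n3}: {n0,n1} ∩ {n0,n1,n2,n3} = {n0,n1}; idom=n1
  n5: preds {n2,n4}: {n0,n1,n2} ∩ {n0,n1,n4} = {n0,n1}; idom=n1
  n6: preds {n3,n5,n7}: {n0,n1,n2,n3} ∩ {n0,n1,n5} ∩ {n0,n1,n6,n7} = {n0,n1}; idom=n1

Frontier:
  join n1 pred n0: · stop@n0
  join n1 pred n4: n4→n1 stop@n0
  join n4 pred n1: · stop@n1
  join n4 pred n3: n3→n2 stop@n1
  join n5 pred n2: n2 stop@n1
  join n5 pred n4: n4 stop@n1
  join n6 pred n3: n3→n2 stop@n1
  join n6 pred n5: n5 stop@n1
  join n6 pred n7: n7→n6 stop@n1
  n0 → ∅
  n1 → {n1}
  n2 → {n4,n5,n6}
  n3 → {n4,n6}
  n4 → {n1,n5}
  n5 → {n6}
  n6 → {n6}
  n7 → {n6}

φ for d: defs {n4,n5}
  DF⁺ = {n1,n5,n6}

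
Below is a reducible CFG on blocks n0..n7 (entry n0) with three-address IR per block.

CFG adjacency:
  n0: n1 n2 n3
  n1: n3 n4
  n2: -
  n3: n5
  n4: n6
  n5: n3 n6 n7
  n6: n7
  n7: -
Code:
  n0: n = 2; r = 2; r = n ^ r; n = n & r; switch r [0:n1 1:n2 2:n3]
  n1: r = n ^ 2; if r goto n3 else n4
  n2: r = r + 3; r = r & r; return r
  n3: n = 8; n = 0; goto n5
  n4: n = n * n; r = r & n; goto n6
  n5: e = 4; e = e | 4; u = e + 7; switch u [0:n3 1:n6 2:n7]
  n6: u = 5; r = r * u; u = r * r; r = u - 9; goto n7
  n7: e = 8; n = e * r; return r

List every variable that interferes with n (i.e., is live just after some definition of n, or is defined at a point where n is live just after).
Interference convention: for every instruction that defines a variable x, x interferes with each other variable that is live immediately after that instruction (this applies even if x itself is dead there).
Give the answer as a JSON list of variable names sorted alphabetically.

Answer: ["r"]

Derivation:
Block summaries:
  n0: {n,r} / ∅
  n1: {r} / {n}
  n2: {r} / {r}
  n3: {n} / ∅
  n4: {n,r} / {n,r}
  n5: {e,u} / ∅
  n6: {r,u} / {r}
  n7: {e,n} / {r}

Backward fixpoint:
  n0: in=∅ out={n,r}
  n1: in={n} out={n,r}
  n2: in={r} out=∅
  n3: in={r} out={r}
  n4: in={n,r} out={r}
  n5: in={r} out={r}
  n6: in={r} out={r}
  n7: in={r} out=∅

Interfere edges:
  e↔{r}
  n↔{r}
  r↔{e,n,u}
  u↔{r}

N(n) = ["r"]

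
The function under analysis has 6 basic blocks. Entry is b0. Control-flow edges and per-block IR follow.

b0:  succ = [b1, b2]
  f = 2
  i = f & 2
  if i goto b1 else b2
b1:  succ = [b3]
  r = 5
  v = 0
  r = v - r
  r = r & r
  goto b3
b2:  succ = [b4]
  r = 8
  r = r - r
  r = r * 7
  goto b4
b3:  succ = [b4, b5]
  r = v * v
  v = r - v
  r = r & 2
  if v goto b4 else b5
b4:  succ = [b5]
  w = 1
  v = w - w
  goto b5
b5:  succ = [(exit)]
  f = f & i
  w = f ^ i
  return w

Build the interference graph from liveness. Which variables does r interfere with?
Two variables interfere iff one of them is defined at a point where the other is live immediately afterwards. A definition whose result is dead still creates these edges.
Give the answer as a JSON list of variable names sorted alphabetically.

Answer: ["f", "i", "v"]

Working:
Per-block:
  b0 def {f,i} use ∅
  b1 def {r,v} use ∅
  b2 def {r} use ∅
  b3 def {r,v} use {v}
  b4 def {v,w} use ∅
  b5 def {f,w} use {f,i}

Backward fixpoint:
  b0: in=∅ out={f,i}
  b1: in={f,i} out={f,i,v}
  b2: in={f,i} out={f,i}
  b3: in={f,i,v} out={f,i}
  b4: in={f,i} out={f,i}
  b5: in={f,i} out=∅

Conflict graph:
  f — {i,r,v,w}
  i — {f,r,v,w}
  r — {f,i,v}
  v — {f,i,r}
  w — {f,i}

N(r) = ["f", "i", "v"]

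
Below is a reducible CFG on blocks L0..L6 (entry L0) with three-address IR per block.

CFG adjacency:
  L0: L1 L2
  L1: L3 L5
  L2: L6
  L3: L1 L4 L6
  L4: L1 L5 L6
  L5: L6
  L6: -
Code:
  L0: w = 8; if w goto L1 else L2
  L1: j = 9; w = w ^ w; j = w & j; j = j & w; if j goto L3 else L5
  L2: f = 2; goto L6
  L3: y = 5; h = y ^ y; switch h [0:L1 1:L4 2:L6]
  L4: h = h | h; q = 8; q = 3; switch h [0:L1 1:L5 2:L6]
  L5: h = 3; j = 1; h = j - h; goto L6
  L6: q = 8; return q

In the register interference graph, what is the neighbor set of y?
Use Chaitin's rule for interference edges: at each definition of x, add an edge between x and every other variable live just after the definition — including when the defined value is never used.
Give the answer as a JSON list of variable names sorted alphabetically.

Answer: ["w"]

Analysis:
Block summaries:
  L0 def {w} use ∅
  L1 def {j,w} use {w}
  L2 def {f} use ∅
  L3 def {h,y} use ∅
  L4 def {h,q} use {h}
  L5 def {h,j} use ∅
  L6 def {q} use ∅

Liveness:
  L0 li=∅ lo={w}
  L1 li={w} lo={w}
  L2 li=∅ lo=∅
  L3 li={w} lo={h,w}
  L4 li={h,w} lo={w}
  L5 li=∅ lo=∅
  L6 li=∅ lo=∅

Interference:
  f↔∅
  h↔{j,q,w}
  j↔{h,w}
  q↔{h,w}
  w↔{h,j,q,y}
  y↔{w}

N(y) = ["w"]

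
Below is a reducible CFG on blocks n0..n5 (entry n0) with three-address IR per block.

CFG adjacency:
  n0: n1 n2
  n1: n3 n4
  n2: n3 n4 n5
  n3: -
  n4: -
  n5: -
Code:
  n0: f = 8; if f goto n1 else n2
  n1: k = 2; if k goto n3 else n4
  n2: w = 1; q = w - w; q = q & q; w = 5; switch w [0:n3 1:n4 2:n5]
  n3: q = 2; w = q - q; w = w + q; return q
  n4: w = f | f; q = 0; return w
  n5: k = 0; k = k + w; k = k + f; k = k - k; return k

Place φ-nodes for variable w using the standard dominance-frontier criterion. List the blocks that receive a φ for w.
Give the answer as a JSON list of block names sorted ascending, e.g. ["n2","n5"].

Answer: ["n3", "n4"]

Derivation:
idom tree: n1←n0 n2←n0 n3←n0 n4←n0 n5←n2
Dom∩ at merges:
  n3: preds {n1,n2}: {n0,n1} ∩ {n0,n2} = {n0}; idom=n0
  n4: preds {n1,n2}: {n0,n1} ∩ {n0,n2} = {n0}; idom=n0

DF walk-up:
  join n3 pred n1: n1 stop@n0
  join n3 pred n2: n2 stop@n0
  join n4 pred n1: n1 stop@n0
  join n4 pred n2: n2 stop@n0
  n0 → ∅
  n1 → {n3,n4}
  n2 → {n3,n4}
  n3 → ∅
  n4 → ∅
  n5 → ∅

φ for w: defs {n2,n3,n4}
  DF⁺ = {n3,n4}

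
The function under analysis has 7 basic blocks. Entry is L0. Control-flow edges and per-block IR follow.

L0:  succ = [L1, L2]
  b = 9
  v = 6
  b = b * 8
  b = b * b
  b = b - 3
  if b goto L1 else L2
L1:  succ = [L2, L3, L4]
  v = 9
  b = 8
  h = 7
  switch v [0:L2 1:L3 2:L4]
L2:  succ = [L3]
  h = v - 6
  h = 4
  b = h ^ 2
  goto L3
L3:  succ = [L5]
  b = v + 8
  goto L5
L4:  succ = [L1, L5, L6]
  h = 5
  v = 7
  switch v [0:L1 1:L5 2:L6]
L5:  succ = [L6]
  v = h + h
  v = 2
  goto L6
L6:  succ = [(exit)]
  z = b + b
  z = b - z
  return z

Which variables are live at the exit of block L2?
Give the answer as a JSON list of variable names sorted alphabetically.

def/use:
  L0 def {b,v} use ∅
  L1 def {b,h,v} use ∅
  L2 def {b,h} use {v}
  L3 def {b} use {v}
  L4 def {h,v} use ∅
  L5 def {v} use {h}
  L6 def {z} use {b}

Backward fixpoint:
  L0: in=∅ out={v}
  L1: in=∅ out={b,h,v}
  L2: in={v} out={h,v}
  L3: in={h,v} out={b,h}
  L4: in={b} out={b,h}
  L5: in={b,h} out={b}
  L6: in={b} out=∅

live-out(L2) = ["h", "v"]

Answer: ["h", "v"]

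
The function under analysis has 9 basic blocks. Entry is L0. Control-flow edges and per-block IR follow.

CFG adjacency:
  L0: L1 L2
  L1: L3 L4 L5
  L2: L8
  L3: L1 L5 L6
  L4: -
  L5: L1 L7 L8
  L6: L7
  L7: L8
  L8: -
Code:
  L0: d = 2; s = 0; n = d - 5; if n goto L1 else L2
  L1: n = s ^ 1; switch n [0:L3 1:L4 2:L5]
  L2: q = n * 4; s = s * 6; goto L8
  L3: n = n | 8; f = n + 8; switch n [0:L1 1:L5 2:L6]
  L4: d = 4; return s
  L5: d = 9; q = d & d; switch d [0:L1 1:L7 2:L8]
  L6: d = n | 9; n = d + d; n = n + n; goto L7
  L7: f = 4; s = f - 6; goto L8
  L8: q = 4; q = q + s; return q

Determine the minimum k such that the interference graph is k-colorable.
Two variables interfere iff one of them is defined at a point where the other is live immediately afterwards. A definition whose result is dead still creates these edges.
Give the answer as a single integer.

Per-block:
  L0 def {d,n,s} use ∅
  L1 def {n} use {s}
  L2 def {q,s} use {n,s}
  L3 def {f,n} use {n}
  L4 def {d} use {s}
  L5 def {d,q} use ∅
  L6 def {d,n} use {n}
  L7 def {f,s} use ∅
  L8 def {q} use {s}

Live sets:
  live L0: ∅→{n,s}
  live L1: {s}→{n,s}
  live L2: {n,s}→{s}
  live L3: {n,s}→{n,s}
  live L4: {s}→∅
  live L5: {s}→{s}
  live L6: {n}→∅
  live L7: ∅→{s}
  live L8: {s}→∅

Conflict graph:
  d — {q,s}
  f — {n,s}
  n — {f,s}
  q — {d,s}
  s — {d,f,n,q}

Chromatic number:
  lower bound: {d,q,s} mutually conflict ⇒ χ ≥ 3
  assign d→c1 f→c1 n→c2 q→c2 s→c0 — no edge inside a register ⇒ χ ≤ 3
  χ = 3

Answer: 3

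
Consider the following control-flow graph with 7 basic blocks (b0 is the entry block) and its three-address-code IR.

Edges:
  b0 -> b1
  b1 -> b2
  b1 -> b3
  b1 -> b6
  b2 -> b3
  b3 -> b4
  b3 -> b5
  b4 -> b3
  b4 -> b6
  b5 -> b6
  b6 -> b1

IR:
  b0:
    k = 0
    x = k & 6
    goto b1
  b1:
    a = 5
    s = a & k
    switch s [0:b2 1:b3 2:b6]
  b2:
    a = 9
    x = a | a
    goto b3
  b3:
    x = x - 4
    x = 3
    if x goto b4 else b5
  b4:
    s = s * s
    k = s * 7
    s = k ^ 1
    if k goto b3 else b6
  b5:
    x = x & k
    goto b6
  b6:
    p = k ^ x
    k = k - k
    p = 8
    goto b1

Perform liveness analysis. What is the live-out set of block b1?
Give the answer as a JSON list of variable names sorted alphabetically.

Answer: ["k", "s", "x"]

Analysis:
Block summaries:
  b0: def={k,x} ue=∅
  b1: def={a,s} ue={k}
  b2: def={a,x} ue=∅
  b3: def={x} ue={x}
  b4: def={k,s} ue={s}
  b5: def={x} ue={k,x}
  b6: def={k,p} ue={k,x}

Backward fixpoint:
  b0 li=∅ lo={k,x}
  b1 li={k,x} lo={k,s,x}
  b2 li={k,s} lo={k,s,x}
  b3 li={k,s,x} lo={k,s,x}
  b4 li={s,x} lo={k,s,x}
  b5 li={k,x} lo={k,x}
  b6 li={k,x} lo={k,x}

live-out(b1) = ["k", "s", "x"]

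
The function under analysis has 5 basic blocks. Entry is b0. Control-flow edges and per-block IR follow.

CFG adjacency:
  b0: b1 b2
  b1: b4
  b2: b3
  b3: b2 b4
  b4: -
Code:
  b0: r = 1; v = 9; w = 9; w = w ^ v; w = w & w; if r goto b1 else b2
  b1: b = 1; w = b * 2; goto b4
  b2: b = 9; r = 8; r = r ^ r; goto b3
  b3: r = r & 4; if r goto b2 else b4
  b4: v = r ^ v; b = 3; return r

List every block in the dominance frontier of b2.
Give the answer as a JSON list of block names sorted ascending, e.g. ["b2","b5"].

Answer: ["b2", "b4"]

Analysis:
idom tree: b1←b0 b2←b0 b3←b2 b4←b0
Join-block Dom:
  b2: preds {b0,b3}: {b0} ∩ {b0,b2,b3} = {b0}; idom=b0
  b4: preds {b1,b3}: {b0,b1} ∩ {b0,b2,b3} = {b0}; idom=b0

DF walk-up:
  join b2 pred b0: · stop@b0
  join b2 pred b3: b3→b2 stop@b0
  join b4 pred b1: b1 stop@b0
  join b4 pred b3: b3→b2 stop@b0
  DF(b0)=∅
  DF(b1)={b4}
  DF(b2)={b2,b4}
  DF(b3)={b2,b4}
  DF(b4)=∅

DF(b2) = ["b2", "b4"]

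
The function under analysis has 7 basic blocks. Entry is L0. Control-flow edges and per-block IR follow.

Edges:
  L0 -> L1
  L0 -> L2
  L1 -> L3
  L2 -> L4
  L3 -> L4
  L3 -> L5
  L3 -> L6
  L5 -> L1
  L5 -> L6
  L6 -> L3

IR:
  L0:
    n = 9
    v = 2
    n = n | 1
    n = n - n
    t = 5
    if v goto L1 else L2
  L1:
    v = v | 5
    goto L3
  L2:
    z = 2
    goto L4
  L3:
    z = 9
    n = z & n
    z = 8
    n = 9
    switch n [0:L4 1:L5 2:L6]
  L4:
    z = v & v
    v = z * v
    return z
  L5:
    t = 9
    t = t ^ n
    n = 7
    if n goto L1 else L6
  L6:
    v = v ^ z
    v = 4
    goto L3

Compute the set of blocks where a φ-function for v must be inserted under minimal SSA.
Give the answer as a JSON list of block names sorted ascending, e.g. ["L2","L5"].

idom tree: L1←L0 L2←L0 L3←L1 L4←L0 L5←L3 L6←L3
Join-block Dom:
  L1: preds {L0,L5}: {L0} ∩ {L0,L1,L3,L5} = {L0}; idom=L0
  L3: preds {L1,L6}: {L0,L1} ∩ {L0,L1,L3,L6} = {L0,L1}; idom=L1
  L4: preds {L2,L3}: {L0,L2} ∩ {L0,L1,L3} = {L0}; idom=L0
  L6: preds {L3,L5}: {L0,L1,L3} ∩ {L0,L1,L3,L5} = {L0,L1,L3}; idom=L3

DF walk-up:
  join L1 pred L0: · stop@L0
  join L1 pred L5: L5→L3→L1 stop@L0
  join L3 pred L1: · stop@L1
  join L3 pred L6: L6→L3 stop@L1
  join L4 pred L2: L2 stop@L0
  join L4 pred L3: L3→L1 stop@L0
  join L6 pred L3: · stop@L3
  join L6 pred L5: L5 stop@L3
  DF(L0)=∅
  DF(L1)={L1,L4}
  DF(L2)={L4}
  DF(L3)={L1,L3,L4}
  DF(L4)=∅
  DF(L5)={L1,L6}
  DF(L6)={L3}

φ for v: defs {L0,L1,L4,L6}
  DF⁺ = {L1,L3,L4}

Answer: ["L1", "L3", "L4"]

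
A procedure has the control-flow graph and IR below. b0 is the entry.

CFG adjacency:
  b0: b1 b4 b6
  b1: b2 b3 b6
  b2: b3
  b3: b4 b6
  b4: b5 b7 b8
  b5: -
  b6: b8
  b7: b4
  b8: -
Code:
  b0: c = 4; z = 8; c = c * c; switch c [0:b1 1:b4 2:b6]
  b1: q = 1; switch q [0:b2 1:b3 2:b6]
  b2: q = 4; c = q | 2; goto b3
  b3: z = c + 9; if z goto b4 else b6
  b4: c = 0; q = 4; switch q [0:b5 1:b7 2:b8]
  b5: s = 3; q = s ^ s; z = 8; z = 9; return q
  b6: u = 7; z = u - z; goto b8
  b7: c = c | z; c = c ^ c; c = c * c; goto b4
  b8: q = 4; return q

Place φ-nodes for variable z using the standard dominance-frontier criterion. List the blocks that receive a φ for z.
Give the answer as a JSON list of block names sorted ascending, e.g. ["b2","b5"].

idom tree: b1←b0 b2←b1 b3←b1 b4←b0 b5←b4 b6←b0 b7←b4 b8←b0
Join-block Dom:
  b3: preds {b1,b2}: {b0,b1} ∩ {b0,b1,b2} = {b0,b1}; idom=b1
  b4: preds {b0,b3,b7}: {b0} ∩ {b0,b1,b3} ∩ {b0,b4,b7} = {b0}; idom=b0
  b6: preds {b0,b1,b3}: {b0} ∩ {b0,b1} ∩ {b0,b1,b3} = {b0}; idom=b0
  b8: preds {b4,b6}: {b0,b4} ∩ {b0,b6} = {b0}; idom=b0

DF walk-up:
  join b3 pred b1: · stop@b1
  join b3 pred b2: b2 stop@b1
  join b4 pred b0: · stop@b0
  join b4 pred b3: b3→b1 stop@b0
  join b4 pred b7: b7→b4 stop@b0
  join b6 pred b0: · stop@b0
  join b6 pred b1: b1 stop@b0
  join b6 pred b3: b3→b1 stop@b0
  join b8 pred b4: b4 stop@b0
  join b8 pred b6: b6 stop@b0
  b0 → ∅
  b1 → {b4,b6}
  b2 → {b3}
  b3 → {b4,b6}
  b4 → {b4,b8}
  b5 → ∅
  b6 → {b8}
  b7 → {b4}
  b8 → ∅

φ for z: defs {b0,b3,b5,b6}
  DF⁺ = {b4,b6,b8}

Answer: ["b4", "b6", "b8"]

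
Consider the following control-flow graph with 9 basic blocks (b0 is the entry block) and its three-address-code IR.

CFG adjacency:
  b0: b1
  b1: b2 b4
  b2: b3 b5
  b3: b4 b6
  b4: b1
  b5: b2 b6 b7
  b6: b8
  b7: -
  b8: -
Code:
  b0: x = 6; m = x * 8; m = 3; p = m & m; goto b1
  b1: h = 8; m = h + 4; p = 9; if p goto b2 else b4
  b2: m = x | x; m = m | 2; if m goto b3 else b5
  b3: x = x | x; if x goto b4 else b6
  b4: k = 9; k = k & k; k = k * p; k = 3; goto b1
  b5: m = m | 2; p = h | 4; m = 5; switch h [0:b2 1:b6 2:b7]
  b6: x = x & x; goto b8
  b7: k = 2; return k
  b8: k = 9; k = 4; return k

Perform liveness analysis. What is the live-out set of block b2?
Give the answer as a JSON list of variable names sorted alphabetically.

Answer: ["h", "m", "p", "x"]

Derivation:
Block summaries:
  b0: def={m,p,x} ue=∅
  b1: def={h,m,p} ue=∅
  b2: def={m} ue={x}
  b3: def={x} ue={x}
  b4: def={k} ue={p}
  b5: def={m,p} ue={h,m}
  b6: def={x} ue={x}
  b7: def={k} ue=∅
  b8: def={k} ue=∅

Live sets:
  b0 li=∅ lo={x}
  b1 li={x} lo={h,p,x}
  b2 li={h,p,x} lo={h,m,p,x}
  b3 li={p,x} lo={p,x}
  b4 li={p,x} lo={x}
  b5 li={h,m,x} lo={h,p,x}
  b6 li={x} lo=∅
  b7 li=∅ lo=∅
  b8 li=∅ lo=∅

live-out(b2) = ["h", "m", "p", "x"]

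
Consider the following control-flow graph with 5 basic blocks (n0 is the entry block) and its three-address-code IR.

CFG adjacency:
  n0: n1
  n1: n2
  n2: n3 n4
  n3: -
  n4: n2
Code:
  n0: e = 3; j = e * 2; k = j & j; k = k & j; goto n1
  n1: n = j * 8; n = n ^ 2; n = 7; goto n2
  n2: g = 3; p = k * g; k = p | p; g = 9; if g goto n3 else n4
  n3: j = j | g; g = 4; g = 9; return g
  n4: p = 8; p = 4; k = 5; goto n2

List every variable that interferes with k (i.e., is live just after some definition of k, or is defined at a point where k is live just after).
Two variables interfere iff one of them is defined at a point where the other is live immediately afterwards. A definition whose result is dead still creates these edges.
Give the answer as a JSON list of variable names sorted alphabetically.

Answer: ["g", "j", "n"]

Derivation:
def/use:
  n0 def {e,j,k} use ∅
  n1 def {n} use {j}
  n2 def {g,k,p} use {k}
  n3 def {g,j} use {g,j}
  n4 def {k,p} use ∅

Live sets:
  n0 li=∅ lo={j,k}
  n1 li={j,k} lo={j,k}
  n2 li={j,k} lo={g,j}
  n3 li={g,j} lo=∅
  n4 li={j} lo={j,k}

Interference:
  e: ∅
  g: {j,k}
  j: {g,k,n,p}
  k: {g,j,n}
  n: {j,k}
  p: {j}

N(k) = ["g", "j", "n"]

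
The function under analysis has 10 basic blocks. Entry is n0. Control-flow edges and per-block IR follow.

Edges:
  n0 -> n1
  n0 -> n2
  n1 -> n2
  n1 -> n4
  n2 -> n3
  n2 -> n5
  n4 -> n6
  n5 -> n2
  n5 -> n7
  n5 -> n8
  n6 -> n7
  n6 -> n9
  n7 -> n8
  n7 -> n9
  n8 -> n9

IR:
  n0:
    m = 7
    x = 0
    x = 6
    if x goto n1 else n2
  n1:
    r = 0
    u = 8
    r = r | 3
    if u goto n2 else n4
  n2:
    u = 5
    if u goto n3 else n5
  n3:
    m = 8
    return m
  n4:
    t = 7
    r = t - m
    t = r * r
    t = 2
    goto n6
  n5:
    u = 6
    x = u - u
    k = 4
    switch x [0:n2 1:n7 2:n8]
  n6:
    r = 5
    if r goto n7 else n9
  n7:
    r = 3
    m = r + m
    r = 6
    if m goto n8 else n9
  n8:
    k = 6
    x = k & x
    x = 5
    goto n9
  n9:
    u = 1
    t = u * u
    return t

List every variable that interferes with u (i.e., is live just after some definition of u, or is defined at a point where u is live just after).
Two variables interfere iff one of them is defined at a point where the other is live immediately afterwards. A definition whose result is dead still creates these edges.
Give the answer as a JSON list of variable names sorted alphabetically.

def/use:
  n0 def {m,x} use ∅
  n1 def {r,u} use ∅
  n2 def {u} use ∅
  n3 def {m} use ∅
  n4 def {r,t} use {m}
  n5 def {k,u,x} use ∅
  n6 def {r} use ∅
  n7 def {m,r} use {m}
  n8 def {k,x} use {x}
  n9 def {t,u} use ∅

Live sets:
  live n0: ∅→{m,x}
  live n1: {m,x}→{m,x}
  live n2: {m}→{m}
  live n3: ∅→∅
  live n4: {m,x}→{m,x}
  live n5: {m}→{m,x}
  live n6: {m,x}→{m,x}
  live n7: {m,x}→{x}
  live n8: {x}→∅
  live n9: ∅→∅

Conflict graph:
  k: {m,x}
  m: {k,r,t,u,x}
  r: {m,u,x}
  t: {m,x}
  u: {m,r,x}
  x: {k,m,r,t,u}

N(u) = ["m", "r", "x"]

Answer: ["m", "r", "x"]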